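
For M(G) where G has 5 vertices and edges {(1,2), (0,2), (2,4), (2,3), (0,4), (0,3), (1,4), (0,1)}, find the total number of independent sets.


An independent set in a graphic matroid is an acyclic edge subset.
G has 5 vertices and 8 edges.
Enumerate all 2^8 = 256 subsets, checking for acyclicity.
Total independent sets = 128.

128


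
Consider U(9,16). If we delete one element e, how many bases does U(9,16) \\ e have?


Deleting e from U(9,16) gives U(9,15) since n > r.
Bases of U(9,15) = (15 choose 9) = 5005.

5005


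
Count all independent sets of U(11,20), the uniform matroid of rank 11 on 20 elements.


Independent sets of U(11,20) are all subsets of size <= 11.
Count = C(20,0) + C(20,1) + C(20,2) + C(20,3) + C(20,4) + C(20,5) + C(20,6) + C(20,7) + C(20,8) + C(20,9) + C(20,10) + C(20,11)
     = 1 + 20 + 190 + 1140 + 4845 + 15504 + 38760 + 77520 + 125970 + 167960 + 184756 + 167960
     = 784626.

784626


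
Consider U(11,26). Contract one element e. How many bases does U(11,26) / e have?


Contracting e from U(11,26) gives U(10,25).
Bases of U(10,25) = C(25,10) = 3268760.

3268760


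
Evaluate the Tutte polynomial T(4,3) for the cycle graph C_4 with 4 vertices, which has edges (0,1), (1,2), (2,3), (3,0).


T(C_4; x,y) = x + x^2 + ... + x^(3) + y.
T(4,3) = 4^1 + 4^2 + 4^3 + 3
= 4 + 16 + 64 + 3
= 87.

87


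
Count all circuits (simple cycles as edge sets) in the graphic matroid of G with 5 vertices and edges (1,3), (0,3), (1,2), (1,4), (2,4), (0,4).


A circuit in a graphic matroid = edge set of a simple cycle.
G has 5 vertices and 6 edges.
Enumerating all minimal edge subsets forming cycles...
Total circuits found: 3.

3


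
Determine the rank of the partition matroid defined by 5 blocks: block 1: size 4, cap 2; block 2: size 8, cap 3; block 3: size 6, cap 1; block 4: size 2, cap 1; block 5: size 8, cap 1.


Rank of a partition matroid = sum of min(|Si|, ci) for each block.
= min(4,2) + min(8,3) + min(6,1) + min(2,1) + min(8,1)
= 2 + 3 + 1 + 1 + 1
= 8.

8


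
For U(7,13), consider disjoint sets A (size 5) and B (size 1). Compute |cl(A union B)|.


|A union B| = 5 + 1 = 6 (disjoint).
In U(7,13), cl(S) = S if |S| < 7, else cl(S) = E.
Since 6 < 7, cl(A union B) = A union B.
|cl(A union B)| = 6.

6


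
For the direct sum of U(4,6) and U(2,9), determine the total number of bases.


Bases of a direct sum M1 + M2: |B| = |B(M1)| * |B(M2)|.
|B(U(4,6))| = C(6,4) = 15.
|B(U(2,9))| = C(9,2) = 36.
Total bases = 15 * 36 = 540.

540


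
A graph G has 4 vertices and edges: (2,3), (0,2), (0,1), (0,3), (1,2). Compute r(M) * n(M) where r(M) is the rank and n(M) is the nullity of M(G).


r(M) = |V| - c = 4 - 1 = 3.
nullity = |E| - r(M) = 5 - 3 = 2.
Product = 3 * 2 = 6.

6


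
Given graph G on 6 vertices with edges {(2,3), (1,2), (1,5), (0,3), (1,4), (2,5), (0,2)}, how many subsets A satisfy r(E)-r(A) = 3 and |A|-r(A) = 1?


R(x,y) = sum over A in 2^E of x^(r(E)-r(A)) * y^(|A|-r(A)).
G has 6 vertices, 7 edges. r(E) = 5.
Enumerate all 2^7 = 128 subsets.
Count subsets with r(E)-r(A)=3 and |A|-r(A)=1: 2.

2


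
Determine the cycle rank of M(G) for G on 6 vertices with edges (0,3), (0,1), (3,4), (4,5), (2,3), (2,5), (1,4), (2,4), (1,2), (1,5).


Cycle rank (nullity) = |E| - r(M) = |E| - (|V| - c).
|E| = 10, |V| = 6, c = 1.
Nullity = 10 - (6 - 1) = 10 - 5 = 5.

5


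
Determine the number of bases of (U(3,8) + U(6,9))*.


(M1+M2)* = M1* + M2*.
M1* = U(5,8), bases: C(8,5) = 56.
M2* = U(3,9), bases: C(9,3) = 84.
|B(M*)| = 56 * 84 = 4704.

4704


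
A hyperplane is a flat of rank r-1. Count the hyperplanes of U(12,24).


Hyperplanes of U(12,24) are flats of rank 11.
In a uniform matroid, these are exactly the (11)-element subsets.
Count = C(24,11) = 2496144.

2496144


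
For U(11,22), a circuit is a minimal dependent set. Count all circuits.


In U(11,22), circuits are the (12)-element subsets.
Any set of 12 elements is dependent, and removing any one element gives
an independent set of size 11, so it is a minimal dependent set.
Number of circuits = C(22,12) = 22! / (12! * 10!) = 646646.

646646


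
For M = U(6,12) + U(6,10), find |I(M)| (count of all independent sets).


For a direct sum, |I(M1+M2)| = |I(M1)| * |I(M2)|.
|I(U(6,12))| = sum C(12,k) for k=0..6 = 2510.
|I(U(6,10))| = sum C(10,k) for k=0..6 = 848.
Total = 2510 * 848 = 2128480.

2128480


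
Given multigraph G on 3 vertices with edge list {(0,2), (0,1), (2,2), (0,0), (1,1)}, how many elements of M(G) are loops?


In a graphic matroid, a loop is a self-loop edge (u,u) with rank 0.
Examining all 5 edges for self-loops...
Self-loops found: (2,2), (0,0), (1,1)
Number of loops = 3.

3


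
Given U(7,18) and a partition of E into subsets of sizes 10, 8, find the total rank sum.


r(Ai) = min(|Ai|, 7) for each part.
Sum = min(10,7) + min(8,7)
    = 7 + 7
    = 14.

14


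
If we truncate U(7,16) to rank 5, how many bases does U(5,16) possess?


Truncating U(7,16) to rank 5 gives U(5,16).
Bases of U(5,16) are all 5-element subsets of 16 elements.
Number of bases = C(16,5) = 4368.

4368


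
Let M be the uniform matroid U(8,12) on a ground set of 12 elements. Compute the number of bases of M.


Bases of U(8,12) are all 8-element subsets of the 12-element ground set.
Number of bases = C(12,8).
C(12,8) = 495.

495


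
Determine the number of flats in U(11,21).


Flats of U(11,21): every subset of size < 11 is a flat, plus E itself.
Count = (21 choose 0) + (21 choose 1) + (21 choose 2) + (21 choose 3) + (21 choose 4) + (21 choose 5) + (21 choose 6) + (21 choose 7) + (21 choose 8) + (21 choose 9) + (21 choose 10) + 1
     = 1 + 21 + 210 + 1330 + 5985 + 20349 + 54264 + 116280 + 203490 + 293930 + 352716 + 1
     = 1048577.

1048577


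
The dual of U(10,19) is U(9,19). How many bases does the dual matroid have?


The dual of U(r,n) is U(n-r, n) = U(9,19).
Bases of U(9,19) are all (9)-element subsets.
|B(M*)| = C(19,9) = 92378.

92378


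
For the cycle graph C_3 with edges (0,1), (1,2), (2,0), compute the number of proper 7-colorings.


P(C_3, k) = (k-1)^3 + (-1)^3*(k-1).
P(7) = (6)^3 - 6
= 216 - 6 = 210.

210


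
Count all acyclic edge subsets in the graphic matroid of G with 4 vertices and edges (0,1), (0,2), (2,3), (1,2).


An independent set in a graphic matroid is an acyclic edge subset.
G has 4 vertices and 4 edges.
Enumerate all 2^4 = 16 subsets, checking for acyclicity.
Total independent sets = 14.

14


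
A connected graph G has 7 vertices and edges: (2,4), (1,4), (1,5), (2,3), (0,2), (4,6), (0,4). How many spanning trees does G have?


By Kirchhoff's matrix tree theorem, the number of spanning trees equals
the determinant of any cofactor of the Laplacian matrix L.
G has 7 vertices and 7 edges.
Computing the (6 x 6) cofactor determinant gives 3.

3


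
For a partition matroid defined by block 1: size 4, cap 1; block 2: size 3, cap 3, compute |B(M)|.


A basis picks exactly ci elements from block i.
Number of bases = product of C(|Si|, ci).
= C(4,1) * C(3,3)
= 4 * 1
= 4.

4


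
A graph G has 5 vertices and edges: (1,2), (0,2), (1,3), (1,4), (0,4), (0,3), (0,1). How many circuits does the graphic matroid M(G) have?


A circuit in a graphic matroid = edge set of a simple cycle.
G has 5 vertices and 7 edges.
Enumerating all minimal edge subsets forming cycles...
Total circuits found: 6.

6


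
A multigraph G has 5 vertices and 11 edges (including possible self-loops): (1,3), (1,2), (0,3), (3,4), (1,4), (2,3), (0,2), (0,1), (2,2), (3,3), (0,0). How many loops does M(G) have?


In a graphic matroid, a loop is a self-loop edge (u,u) with rank 0.
Examining all 11 edges for self-loops...
Self-loops found: (2,2), (3,3), (0,0)
Number of loops = 3.

3


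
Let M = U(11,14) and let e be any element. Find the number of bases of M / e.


Contracting e from U(11,14) gives U(10,13).
Bases of U(10,13) = C(13,10) = 13! / (10! * 3!) = 286.

286


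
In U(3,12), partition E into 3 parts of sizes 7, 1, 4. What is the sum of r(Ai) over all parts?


r(Ai) = min(|Ai|, 3) for each part.
Sum = min(7,3) + min(1,3) + min(4,3)
    = 3 + 1 + 3
    = 7.

7


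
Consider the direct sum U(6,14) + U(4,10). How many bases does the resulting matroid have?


Bases of a direct sum M1 + M2: |B| = |B(M1)| * |B(M2)|.
|B(U(6,14))| = C(14,6) = 3003.
|B(U(4,10))| = C(10,4) = 210.
Total bases = 3003 * 210 = 630630.

630630


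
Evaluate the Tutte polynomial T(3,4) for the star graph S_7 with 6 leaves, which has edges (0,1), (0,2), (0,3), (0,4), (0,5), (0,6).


A star on 7 vertices is a tree with 6 edges.
T(x,y) = x^(6) for any tree.
T(3,4) = 3^6 = 729.

729


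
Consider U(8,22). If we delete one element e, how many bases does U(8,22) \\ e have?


Deleting e from U(8,22) gives U(8,21) since n > r.
Bases of U(8,21) = (21 choose 8) = 203490.

203490


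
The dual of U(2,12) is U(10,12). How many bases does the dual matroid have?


The dual of U(r,n) is U(n-r, n) = U(10,12).
Bases of U(10,12) are all (10)-element subsets.
|B(M*)| = (12 choose 10) = 66.

66


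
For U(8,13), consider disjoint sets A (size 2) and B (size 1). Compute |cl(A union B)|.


|A union B| = 2 + 1 = 3 (disjoint).
In U(8,13), cl(S) = S if |S| < 8, else cl(S) = E.
Since 3 < 8, cl(A union B) = A union B.
|cl(A union B)| = 3.

3


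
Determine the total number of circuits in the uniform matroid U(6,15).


In U(6,15), circuits are the (7)-element subsets.
Any set of 7 elements is dependent, and removing any one element gives
an independent set of size 6, so it is a minimal dependent set.
Number of circuits = C(15,7) = 15! / (7! * 8!) = 6435.

6435


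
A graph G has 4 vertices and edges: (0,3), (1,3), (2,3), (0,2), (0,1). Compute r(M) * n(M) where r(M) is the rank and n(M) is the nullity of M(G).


r(M) = |V| - c = 4 - 1 = 3.
nullity = |E| - r(M) = 5 - 3 = 2.
Product = 3 * 2 = 6.

6


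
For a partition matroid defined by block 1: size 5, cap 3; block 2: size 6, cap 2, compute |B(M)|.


A basis picks exactly ci elements from block i.
Number of bases = product of C(|Si|, ci).
= C(5,3) * C(6,2)
= 10 * 15
= 150.

150


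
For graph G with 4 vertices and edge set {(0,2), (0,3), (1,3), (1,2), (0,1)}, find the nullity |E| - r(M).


Cycle rank (nullity) = |E| - r(M) = |E| - (|V| - c).
|E| = 5, |V| = 4, c = 1.
Nullity = 5 - (4 - 1) = 5 - 3 = 2.

2


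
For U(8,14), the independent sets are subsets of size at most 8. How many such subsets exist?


Independent sets of U(8,14) are all subsets of size <= 8.
Count = (14 choose 0) + (14 choose 1) + (14 choose 2) + (14 choose 3) + (14 choose 4) + (14 choose 5) + (14 choose 6) + (14 choose 7) + (14 choose 8)
     = 1 + 14 + 91 + 364 + 1001 + 2002 + 3003 + 3432 + 3003
     = 12911.

12911


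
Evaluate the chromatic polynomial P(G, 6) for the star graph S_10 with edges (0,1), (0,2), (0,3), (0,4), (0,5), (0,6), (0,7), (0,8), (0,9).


P(tree, k) = k * (k-1)^(9) for any tree on 10 vertices.
P(6) = 6 * 5^9 = 6 * 1953125 = 11718750.

11718750


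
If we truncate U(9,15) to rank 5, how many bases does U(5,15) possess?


Truncating U(9,15) to rank 5 gives U(5,15).
Bases of U(5,15) are all 5-element subsets of 15 elements.
Number of bases = C(15,5) = 15! / (5! * 10!) = 3003.

3003


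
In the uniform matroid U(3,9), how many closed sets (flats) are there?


Flats of U(3,9): every subset of size < 3 is a flat, plus E itself.
Count = (9 choose 0) + (9 choose 1) + (9 choose 2) + 1
     = 1 + 9 + 36 + 1
     = 47.

47


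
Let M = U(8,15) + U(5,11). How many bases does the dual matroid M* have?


(M1+M2)* = M1* + M2*.
M1* = U(7,15), bases: C(15,7) = 6435.
M2* = U(6,11), bases: C(11,6) = 462.
|B(M*)| = 6435 * 462 = 2972970.

2972970


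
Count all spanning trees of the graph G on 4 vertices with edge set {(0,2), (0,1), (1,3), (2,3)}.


By Kirchhoff's matrix tree theorem, the number of spanning trees equals
the determinant of any cofactor of the Laplacian matrix L.
G has 4 vertices and 4 edges.
Computing the (3 x 3) cofactor determinant gives 4.

4


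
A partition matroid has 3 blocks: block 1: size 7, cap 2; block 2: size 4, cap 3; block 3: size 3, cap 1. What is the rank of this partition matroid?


Rank of a partition matroid = sum of min(|Si|, ci) for each block.
= min(7,2) + min(4,3) + min(3,1)
= 2 + 3 + 1
= 6.

6


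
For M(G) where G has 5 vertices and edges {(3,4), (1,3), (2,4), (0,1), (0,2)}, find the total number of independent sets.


An independent set in a graphic matroid is an acyclic edge subset.
G has 5 vertices and 5 edges.
Enumerate all 2^5 = 32 subsets, checking for acyclicity.
Total independent sets = 31.

31


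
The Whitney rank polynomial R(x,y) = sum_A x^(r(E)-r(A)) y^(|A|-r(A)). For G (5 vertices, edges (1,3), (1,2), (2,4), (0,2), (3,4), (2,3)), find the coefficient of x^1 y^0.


R(x,y) = sum over A in 2^E of x^(r(E)-r(A)) * y^(|A|-r(A)).
G has 5 vertices, 6 edges. r(E) = 4.
Enumerate all 2^6 = 64 subsets.
Count subsets with r(E)-r(A)=1 and |A|-r(A)=0: 18.

18


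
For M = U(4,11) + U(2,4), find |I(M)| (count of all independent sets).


For a direct sum, |I(M1+M2)| = |I(M1)| * |I(M2)|.
|I(U(4,11))| = sum C(11,k) for k=0..4 = 562.
|I(U(2,4))| = sum C(4,k) for k=0..2 = 11.
Total = 562 * 11 = 6182.

6182


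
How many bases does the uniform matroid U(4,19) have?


Bases of U(4,19) are all 4-element subsets of the 19-element ground set.
Number of bases = C(19,4).
C(19,4) = 19! / (4! * 15!) = 3876.

3876


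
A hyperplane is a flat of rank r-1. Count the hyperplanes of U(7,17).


Hyperplanes of U(7,17) are flats of rank 6.
In a uniform matroid, these are exactly the (6)-element subsets.
Count = (17 choose 6) = 12376.

12376


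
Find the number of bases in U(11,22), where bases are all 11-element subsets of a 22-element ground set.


Bases of U(11,22) are all 11-element subsets of the 22-element ground set.
Number of bases = C(22,11).
C(22,11) = 22! / (11! * 11!) = 705432.

705432


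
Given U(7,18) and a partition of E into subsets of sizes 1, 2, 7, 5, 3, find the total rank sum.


r(Ai) = min(|Ai|, 7) for each part.
Sum = min(1,7) + min(2,7) + min(7,7) + min(5,7) + min(3,7)
    = 1 + 2 + 7 + 5 + 3
    = 18.

18


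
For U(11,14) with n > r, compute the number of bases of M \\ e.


Deleting e from U(11,14) gives U(11,13) since n > r.
Bases of U(11,13) = (13 choose 11) = 78.

78


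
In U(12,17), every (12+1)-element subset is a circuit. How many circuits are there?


In U(12,17), circuits are the (13)-element subsets.
Any set of 13 elements is dependent, and removing any one element gives
an independent set of size 12, so it is a minimal dependent set.
Number of circuits = C(17,13) = 2380.

2380


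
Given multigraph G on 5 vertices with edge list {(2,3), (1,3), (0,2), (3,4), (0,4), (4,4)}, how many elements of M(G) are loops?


In a graphic matroid, a loop is a self-loop edge (u,u) with rank 0.
Examining all 6 edges for self-loops...
Self-loops found: (4,4)
Number of loops = 1.

1


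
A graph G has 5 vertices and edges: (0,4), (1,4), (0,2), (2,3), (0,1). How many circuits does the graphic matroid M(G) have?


A circuit in a graphic matroid = edge set of a simple cycle.
G has 5 vertices and 5 edges.
Enumerating all minimal edge subsets forming cycles...
Total circuits found: 1.

1


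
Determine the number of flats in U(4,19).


Flats of U(4,19): every subset of size < 4 is a flat, plus E itself.
Count = C(19,0) + C(19,1) + C(19,2) + C(19,3) + 1
     = 1 + 19 + 171 + 969 + 1
     = 1161.

1161


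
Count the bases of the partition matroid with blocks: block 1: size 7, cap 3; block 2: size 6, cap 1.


A basis picks exactly ci elements from block i.
Number of bases = product of C(|Si|, ci).
= C(7,3) * C(6,1)
= 35 * 6
= 210.

210


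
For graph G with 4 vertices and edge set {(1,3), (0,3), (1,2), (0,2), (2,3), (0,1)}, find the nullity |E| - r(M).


Cycle rank (nullity) = |E| - r(M) = |E| - (|V| - c).
|E| = 6, |V| = 4, c = 1.
Nullity = 6 - (4 - 1) = 6 - 3 = 3.

3


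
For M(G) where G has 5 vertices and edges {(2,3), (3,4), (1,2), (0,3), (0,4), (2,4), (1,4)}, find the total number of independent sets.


An independent set in a graphic matroid is an acyclic edge subset.
G has 5 vertices and 7 edges.
Enumerate all 2^7 = 128 subsets, checking for acyclicity.
Total independent sets = 82.

82


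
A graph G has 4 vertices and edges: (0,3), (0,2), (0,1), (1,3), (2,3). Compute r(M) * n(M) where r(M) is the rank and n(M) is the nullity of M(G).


r(M) = |V| - c = 4 - 1 = 3.
nullity = |E| - r(M) = 5 - 3 = 2.
Product = 3 * 2 = 6.

6


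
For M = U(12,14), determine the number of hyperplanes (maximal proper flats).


Hyperplanes of U(12,14) are flats of rank 11.
In a uniform matroid, these are exactly the (11)-element subsets.
Count = (14 choose 11) = 364.

364


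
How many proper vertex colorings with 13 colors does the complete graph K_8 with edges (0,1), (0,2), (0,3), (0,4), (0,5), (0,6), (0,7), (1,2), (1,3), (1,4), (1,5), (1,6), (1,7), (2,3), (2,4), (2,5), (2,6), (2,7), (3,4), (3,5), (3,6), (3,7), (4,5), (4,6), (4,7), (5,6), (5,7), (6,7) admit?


P(K_8, k) = k(k-1)(k-2)...(k-7).
P(13) = (13) * (12) * (11) * (10) * (9) * (8) * (7) * (6) = 51891840.

51891840


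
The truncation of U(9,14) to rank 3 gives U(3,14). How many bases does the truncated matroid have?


Truncating U(9,14) to rank 3 gives U(3,14).
Bases of U(3,14) are all 3-element subsets of 14 elements.
Number of bases = C(14,3) = 14! / (3! * 11!) = 364.

364


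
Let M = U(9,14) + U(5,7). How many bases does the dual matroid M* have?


(M1+M2)* = M1* + M2*.
M1* = U(5,14), bases: C(14,5) = 2002.
M2* = U(2,7), bases: C(7,2) = 21.
|B(M*)| = 2002 * 21 = 42042.

42042


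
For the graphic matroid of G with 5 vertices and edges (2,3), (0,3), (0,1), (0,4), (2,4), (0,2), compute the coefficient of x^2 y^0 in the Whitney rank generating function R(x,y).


R(x,y) = sum over A in 2^E of x^(r(E)-r(A)) * y^(|A|-r(A)).
G has 5 vertices, 6 edges. r(E) = 4.
Enumerate all 2^6 = 64 subsets.
Count subsets with r(E)-r(A)=2 and |A|-r(A)=0: 15.

15


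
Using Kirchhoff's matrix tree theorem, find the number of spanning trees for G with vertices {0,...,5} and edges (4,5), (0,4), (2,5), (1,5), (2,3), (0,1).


By Kirchhoff's matrix tree theorem, the number of spanning trees equals
the determinant of any cofactor of the Laplacian matrix L.
G has 6 vertices and 6 edges.
Computing the (5 x 5) cofactor determinant gives 4.

4


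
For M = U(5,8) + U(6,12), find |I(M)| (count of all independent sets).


For a direct sum, |I(M1+M2)| = |I(M1)| * |I(M2)|.
|I(U(5,8))| = sum C(8,k) for k=0..5 = 219.
|I(U(6,12))| = sum C(12,k) for k=0..6 = 2510.
Total = 219 * 2510 = 549690.

549690


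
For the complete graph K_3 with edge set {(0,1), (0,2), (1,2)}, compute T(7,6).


T(K_3; x,y) = x^2 + x + y.
T(7,6) = 49 + 7 + 6 = 62.

62


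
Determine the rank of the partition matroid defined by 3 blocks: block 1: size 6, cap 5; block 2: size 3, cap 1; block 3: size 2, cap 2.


Rank of a partition matroid = sum of min(|Si|, ci) for each block.
= min(6,5) + min(3,1) + min(2,2)
= 5 + 1 + 2
= 8.

8


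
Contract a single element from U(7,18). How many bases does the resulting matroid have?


Contracting e from U(7,18) gives U(6,17).
Bases of U(6,17) = C(17,6) = 17! / (6! * 11!) = 12376.

12376


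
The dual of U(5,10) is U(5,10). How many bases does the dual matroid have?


The dual of U(r,n) is U(n-r, n) = U(5,10).
Bases of U(5,10) are all (5)-element subsets.
|B(M*)| = C(10,5) = 10! / (5! * 5!) = 252.

252


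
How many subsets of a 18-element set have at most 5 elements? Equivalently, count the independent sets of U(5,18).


Independent sets of U(5,18) are all subsets of size <= 5.
Count = C(18,0) + C(18,1) + C(18,2) + C(18,3) + C(18,4) + C(18,5)
     = 1 + 18 + 153 + 816 + 3060 + 8568
     = 12616.

12616


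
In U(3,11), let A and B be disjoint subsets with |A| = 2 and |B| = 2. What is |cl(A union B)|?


|A union B| = 2 + 2 = 4 (disjoint).
In U(3,11), cl(S) = S if |S| < 3, else cl(S) = E.
Since 4 >= 3, cl(A union B) = E.
|cl(A union B)| = 11.

11


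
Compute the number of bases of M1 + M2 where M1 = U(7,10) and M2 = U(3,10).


Bases of a direct sum M1 + M2: |B| = |B(M1)| * |B(M2)|.
|B(U(7,10))| = C(10,7) = 120.
|B(U(3,10))| = C(10,3) = 120.
Total bases = 120 * 120 = 14400.

14400


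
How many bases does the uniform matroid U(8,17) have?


Bases of U(8,17) are all 8-element subsets of the 17-element ground set.
Number of bases = C(17,8).
C(17,8) = 17! / (8! * 9!) = 24310.

24310


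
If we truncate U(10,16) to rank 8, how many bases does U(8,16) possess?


Truncating U(10,16) to rank 8 gives U(8,16).
Bases of U(8,16) are all 8-element subsets of 16 elements.
Number of bases = C(16,8) = 16! / (8! * 8!) = 12870.

12870


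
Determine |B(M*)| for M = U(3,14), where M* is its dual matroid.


The dual of U(r,n) is U(n-r, n) = U(11,14).
Bases of U(11,14) are all (11)-element subsets.
|B(M*)| = (14 choose 11) = 364.

364


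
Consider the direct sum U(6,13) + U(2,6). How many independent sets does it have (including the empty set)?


For a direct sum, |I(M1+M2)| = |I(M1)| * |I(M2)|.
|I(U(6,13))| = sum C(13,k) for k=0..6 = 4096.
|I(U(2,6))| = sum C(6,k) for k=0..2 = 22.
Total = 4096 * 22 = 90112.

90112


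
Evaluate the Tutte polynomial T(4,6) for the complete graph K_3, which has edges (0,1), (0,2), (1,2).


T(K_3; x,y) = x^2 + x + y.
T(4,6) = 16 + 4 + 6 = 26.

26


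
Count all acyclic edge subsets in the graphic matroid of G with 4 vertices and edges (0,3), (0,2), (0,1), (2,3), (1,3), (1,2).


An independent set in a graphic matroid is an acyclic edge subset.
G has 4 vertices and 6 edges.
Enumerate all 2^6 = 64 subsets, checking for acyclicity.
Total independent sets = 38.

38


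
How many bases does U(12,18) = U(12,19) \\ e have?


Deleting e from U(12,19) gives U(12,18) since n > r.
Bases of U(12,18) = C(18,12) = 18564.

18564


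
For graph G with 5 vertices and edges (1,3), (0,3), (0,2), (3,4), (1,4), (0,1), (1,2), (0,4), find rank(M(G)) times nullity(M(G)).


r(M) = |V| - c = 5 - 1 = 4.
nullity = |E| - r(M) = 8 - 4 = 4.
Product = 4 * 4 = 16.

16


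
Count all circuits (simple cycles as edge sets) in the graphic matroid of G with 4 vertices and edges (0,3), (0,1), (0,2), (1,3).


A circuit in a graphic matroid = edge set of a simple cycle.
G has 4 vertices and 4 edges.
Enumerating all minimal edge subsets forming cycles...
Total circuits found: 1.

1


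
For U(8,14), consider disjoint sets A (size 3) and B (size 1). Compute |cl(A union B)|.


|A union B| = 3 + 1 = 4 (disjoint).
In U(8,14), cl(S) = S if |S| < 8, else cl(S) = E.
Since 4 < 8, cl(A union B) = A union B.
|cl(A union B)| = 4.

4


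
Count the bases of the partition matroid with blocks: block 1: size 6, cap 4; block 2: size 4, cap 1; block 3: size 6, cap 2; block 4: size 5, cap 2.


A basis picks exactly ci elements from block i.
Number of bases = product of C(|Si|, ci).
= C(6,4) * C(4,1) * C(6,2) * C(5,2)
= 15 * 4 * 15 * 10
= 9000.

9000


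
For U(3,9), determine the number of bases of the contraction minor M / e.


Contracting e from U(3,9) gives U(2,8).
Bases of U(2,8) = (8 choose 2) = 28.

28


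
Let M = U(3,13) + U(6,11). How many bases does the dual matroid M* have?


(M1+M2)* = M1* + M2*.
M1* = U(10,13), bases: C(13,10) = 286.
M2* = U(5,11), bases: C(11,5) = 462.
|B(M*)| = 286 * 462 = 132132.

132132


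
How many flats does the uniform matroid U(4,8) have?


Flats of U(4,8): every subset of size < 4 is a flat, plus E itself.
Count = C(8,0) + C(8,1) + C(8,2) + C(8,3) + 1
     = 1 + 8 + 28 + 56 + 1
     = 94.

94


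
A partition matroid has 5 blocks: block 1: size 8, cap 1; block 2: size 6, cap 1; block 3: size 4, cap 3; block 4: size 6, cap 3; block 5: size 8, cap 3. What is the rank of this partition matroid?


Rank of a partition matroid = sum of min(|Si|, ci) for each block.
= min(8,1) + min(6,1) + min(4,3) + min(6,3) + min(8,3)
= 1 + 1 + 3 + 3 + 3
= 11.

11


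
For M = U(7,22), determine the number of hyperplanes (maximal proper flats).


Hyperplanes of U(7,22) are flats of rank 6.
In a uniform matroid, these are exactly the (6)-element subsets.
Count = C(22,6) = 22! / (6! * 16!) = 74613.

74613


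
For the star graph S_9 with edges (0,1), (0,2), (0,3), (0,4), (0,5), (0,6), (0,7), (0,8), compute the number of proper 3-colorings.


P(tree, k) = k * (k-1)^(8) for any tree on 9 vertices.
P(3) = 3 * 2^8 = 3 * 256 = 768.

768


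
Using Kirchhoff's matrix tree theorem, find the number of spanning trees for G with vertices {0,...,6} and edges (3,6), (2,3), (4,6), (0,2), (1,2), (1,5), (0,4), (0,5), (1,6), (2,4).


By Kirchhoff's matrix tree theorem, the number of spanning trees equals
the determinant of any cofactor of the Laplacian matrix L.
G has 7 vertices and 10 edges.
Computing the (6 x 6) cofactor determinant gives 101.

101


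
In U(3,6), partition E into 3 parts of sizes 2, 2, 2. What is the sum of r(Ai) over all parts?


r(Ai) = min(|Ai|, 3) for each part.
Sum = min(2,3) + min(2,3) + min(2,3)
    = 2 + 2 + 2
    = 6.

6


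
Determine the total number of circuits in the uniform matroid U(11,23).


In U(11,23), circuits are the (12)-element subsets.
Any set of 12 elements is dependent, and removing any one element gives
an independent set of size 11, so it is a minimal dependent set.
Number of circuits = (23 choose 12) = 1352078.

1352078


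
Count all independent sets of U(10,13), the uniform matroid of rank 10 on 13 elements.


Independent sets of U(10,13) are all subsets of size <= 10.
Count = (13 choose 0) + (13 choose 1) + (13 choose 2) + (13 choose 3) + (13 choose 4) + (13 choose 5) + (13 choose 6) + (13 choose 7) + (13 choose 8) + (13 choose 9) + (13 choose 10)
     = 1 + 13 + 78 + 286 + 715 + 1287 + 1716 + 1716 + 1287 + 715 + 286
     = 8100.

8100


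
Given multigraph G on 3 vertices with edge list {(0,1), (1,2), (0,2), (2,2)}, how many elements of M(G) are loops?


In a graphic matroid, a loop is a self-loop edge (u,u) with rank 0.
Examining all 4 edges for self-loops...
Self-loops found: (2,2)
Number of loops = 1.

1


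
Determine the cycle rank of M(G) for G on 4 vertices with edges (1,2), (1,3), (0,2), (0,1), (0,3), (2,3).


Cycle rank (nullity) = |E| - r(M) = |E| - (|V| - c).
|E| = 6, |V| = 4, c = 1.
Nullity = 6 - (4 - 1) = 6 - 3 = 3.

3


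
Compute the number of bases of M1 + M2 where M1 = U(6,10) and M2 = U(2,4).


Bases of a direct sum M1 + M2: |B| = |B(M1)| * |B(M2)|.
|B(U(6,10))| = C(10,6) = 210.
|B(U(2,4))| = C(4,2) = 6.
Total bases = 210 * 6 = 1260.

1260


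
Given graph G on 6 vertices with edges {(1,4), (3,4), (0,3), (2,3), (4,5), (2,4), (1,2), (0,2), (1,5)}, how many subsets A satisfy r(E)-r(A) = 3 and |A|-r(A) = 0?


R(x,y) = sum over A in 2^E of x^(r(E)-r(A)) * y^(|A|-r(A)).
G has 6 vertices, 9 edges. r(E) = 5.
Enumerate all 2^9 = 512 subsets.
Count subsets with r(E)-r(A)=3 and |A|-r(A)=0: 36.

36


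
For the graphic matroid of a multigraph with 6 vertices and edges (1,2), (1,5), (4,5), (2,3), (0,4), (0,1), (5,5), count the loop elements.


In a graphic matroid, a loop is a self-loop edge (u,u) with rank 0.
Examining all 7 edges for self-loops...
Self-loops found: (5,5)
Number of loops = 1.

1


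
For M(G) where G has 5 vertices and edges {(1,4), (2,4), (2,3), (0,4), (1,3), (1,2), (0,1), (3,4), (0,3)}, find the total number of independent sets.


An independent set in a graphic matroid is an acyclic edge subset.
G has 5 vertices and 9 edges.
Enumerate all 2^9 = 512 subsets, checking for acyclicity.
Total independent sets = 198.

198


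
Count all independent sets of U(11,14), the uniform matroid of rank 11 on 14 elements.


Independent sets of U(11,14) are all subsets of size <= 11.
Count = C(14,0) + C(14,1) + C(14,2) + C(14,3) + C(14,4) + C(14,5) + C(14,6) + C(14,7) + C(14,8) + C(14,9) + C(14,10) + C(14,11)
     = 1 + 14 + 91 + 364 + 1001 + 2002 + 3003 + 3432 + 3003 + 2002 + 1001 + 364
     = 16278.

16278


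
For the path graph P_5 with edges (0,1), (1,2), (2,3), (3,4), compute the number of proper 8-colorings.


P(P_5, k) = k * (k-1)^(4).
P(8) = 8 * 7^4 = 8 * 2401 = 19208.

19208


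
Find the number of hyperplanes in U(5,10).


Hyperplanes of U(5,10) are flats of rank 4.
In a uniform matroid, these are exactly the (4)-element subsets.
Count = (10 choose 4) = 210.

210


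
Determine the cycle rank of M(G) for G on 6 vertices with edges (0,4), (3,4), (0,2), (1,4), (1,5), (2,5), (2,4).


Cycle rank (nullity) = |E| - r(M) = |E| - (|V| - c).
|E| = 7, |V| = 6, c = 1.
Nullity = 7 - (6 - 1) = 7 - 5 = 2.

2


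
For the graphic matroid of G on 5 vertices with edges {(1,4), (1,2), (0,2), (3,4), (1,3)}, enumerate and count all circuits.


A circuit in a graphic matroid = edge set of a simple cycle.
G has 5 vertices and 5 edges.
Enumerating all minimal edge subsets forming cycles...
Total circuits found: 1.

1


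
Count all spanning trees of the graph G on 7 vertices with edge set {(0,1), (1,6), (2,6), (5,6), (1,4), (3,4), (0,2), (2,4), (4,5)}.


By Kirchhoff's matrix tree theorem, the number of spanning trees equals
the determinant of any cofactor of the Laplacian matrix L.
G has 7 vertices and 9 edges.
Computing the (6 x 6) cofactor determinant gives 36.

36


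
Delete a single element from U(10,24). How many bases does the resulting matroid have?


Deleting e from U(10,24) gives U(10,23) since n > r.
Bases of U(10,23) = (23 choose 10) = 1144066.

1144066


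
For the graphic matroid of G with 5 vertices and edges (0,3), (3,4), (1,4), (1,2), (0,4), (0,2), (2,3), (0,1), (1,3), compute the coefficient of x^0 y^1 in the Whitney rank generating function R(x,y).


R(x,y) = sum over A in 2^E of x^(r(E)-r(A)) * y^(|A|-r(A)).
G has 5 vertices, 9 edges. r(E) = 4.
Enumerate all 2^9 = 512 subsets.
Count subsets with r(E)-r(A)=0 and |A|-r(A)=1: 111.

111


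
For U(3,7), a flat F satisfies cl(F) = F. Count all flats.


Flats of U(3,7): every subset of size < 3 is a flat, plus E itself.
Count = C(7,0) + C(7,1) + C(7,2) + 1
     = 1 + 7 + 21 + 1
     = 30.

30


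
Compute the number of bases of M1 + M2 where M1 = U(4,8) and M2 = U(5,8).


Bases of a direct sum M1 + M2: |B| = |B(M1)| * |B(M2)|.
|B(U(4,8))| = C(8,4) = 70.
|B(U(5,8))| = C(8,5) = 56.
Total bases = 70 * 56 = 3920.

3920


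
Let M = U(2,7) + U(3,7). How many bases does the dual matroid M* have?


(M1+M2)* = M1* + M2*.
M1* = U(5,7), bases: C(7,5) = 21.
M2* = U(4,7), bases: C(7,4) = 35.
|B(M*)| = 21 * 35 = 735.

735


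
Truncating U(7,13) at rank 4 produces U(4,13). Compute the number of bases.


Truncating U(7,13) to rank 4 gives U(4,13).
Bases of U(4,13) are all 4-element subsets of 13 elements.
Number of bases = C(13,4) = (13 * 12 * 11 * 10) / (1 * 2 * 3 * 4) = 715.

715


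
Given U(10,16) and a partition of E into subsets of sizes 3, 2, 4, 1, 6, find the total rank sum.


r(Ai) = min(|Ai|, 10) for each part.
Sum = min(3,10) + min(2,10) + min(4,10) + min(1,10) + min(6,10)
    = 3 + 2 + 4 + 1 + 6
    = 16.

16


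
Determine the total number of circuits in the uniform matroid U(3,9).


In U(3,9), circuits are the (4)-element subsets.
Any set of 4 elements is dependent, and removing any one element gives
an independent set of size 3, so it is a minimal dependent set.
Number of circuits = C(9,4) = (9 * 8 * 7 * 6) / (1 * 2 * 3 * 4) = 126.

126


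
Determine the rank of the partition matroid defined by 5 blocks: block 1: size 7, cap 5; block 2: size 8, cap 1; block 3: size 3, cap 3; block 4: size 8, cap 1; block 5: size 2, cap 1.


Rank of a partition matroid = sum of min(|Si|, ci) for each block.
= min(7,5) + min(8,1) + min(3,3) + min(8,1) + min(2,1)
= 5 + 1 + 3 + 1 + 1
= 11.

11


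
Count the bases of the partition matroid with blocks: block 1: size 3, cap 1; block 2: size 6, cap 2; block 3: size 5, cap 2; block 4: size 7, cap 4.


A basis picks exactly ci elements from block i.
Number of bases = product of C(|Si|, ci).
= C(3,1) * C(6,2) * C(5,2) * C(7,4)
= 3 * 15 * 10 * 35
= 15750.

15750


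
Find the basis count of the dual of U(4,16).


The dual of U(r,n) is U(n-r, n) = U(12,16).
Bases of U(12,16) are all (12)-element subsets.
|B(M*)| = (16 choose 12) = 1820.

1820


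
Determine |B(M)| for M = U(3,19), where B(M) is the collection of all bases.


Bases of U(3,19) are all 3-element subsets of the 19-element ground set.
Number of bases = C(19,3).
(19 choose 3) = 969.

969


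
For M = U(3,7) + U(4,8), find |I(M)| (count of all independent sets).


For a direct sum, |I(M1+M2)| = |I(M1)| * |I(M2)|.
|I(U(3,7))| = sum C(7,k) for k=0..3 = 64.
|I(U(4,8))| = sum C(8,k) for k=0..4 = 163.
Total = 64 * 163 = 10432.

10432


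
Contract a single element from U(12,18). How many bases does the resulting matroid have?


Contracting e from U(12,18) gives U(11,17).
Bases of U(11,17) = C(17,11) = 17! / (11! * 6!) = 12376.

12376


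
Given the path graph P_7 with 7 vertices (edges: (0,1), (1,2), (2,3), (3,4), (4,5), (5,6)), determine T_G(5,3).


A path on 7 vertices is a tree with 6 edges.
T(x,y) = x^(6) for any tree.
T(5,3) = 5^6 = 15625.

15625


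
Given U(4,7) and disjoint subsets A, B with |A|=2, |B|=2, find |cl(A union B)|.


|A union B| = 2 + 2 = 4 (disjoint).
In U(4,7), cl(S) = S if |S| < 4, else cl(S) = E.
Since 4 >= 4, cl(A union B) = E.
|cl(A union B)| = 7.

7


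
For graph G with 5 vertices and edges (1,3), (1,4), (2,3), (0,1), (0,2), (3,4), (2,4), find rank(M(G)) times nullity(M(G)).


r(M) = |V| - c = 5 - 1 = 4.
nullity = |E| - r(M) = 7 - 4 = 3.
Product = 4 * 3 = 12.

12


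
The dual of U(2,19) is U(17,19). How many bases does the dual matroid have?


The dual of U(r,n) is U(n-r, n) = U(17,19).
Bases of U(17,19) are all (17)-element subsets.
|B(M*)| = (19 choose 17) = 171.

171


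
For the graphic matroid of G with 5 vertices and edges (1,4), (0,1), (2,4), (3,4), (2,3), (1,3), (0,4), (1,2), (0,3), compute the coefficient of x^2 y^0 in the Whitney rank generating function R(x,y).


R(x,y) = sum over A in 2^E of x^(r(E)-r(A)) * y^(|A|-r(A)).
G has 5 vertices, 9 edges. r(E) = 4.
Enumerate all 2^9 = 512 subsets.
Count subsets with r(E)-r(A)=2 and |A|-r(A)=0: 36.

36


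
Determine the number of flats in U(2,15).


Flats of U(2,15): every subset of size < 2 is a flat, plus E itself.
Count = (15 choose 0) + (15 choose 1) + 1
     = 1 + 15 + 1
     = 17.

17


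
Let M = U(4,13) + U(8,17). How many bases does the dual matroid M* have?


(M1+M2)* = M1* + M2*.
M1* = U(9,13), bases: C(13,9) = 715.
M2* = U(9,17), bases: C(17,9) = 24310.
|B(M*)| = 715 * 24310 = 17381650.

17381650


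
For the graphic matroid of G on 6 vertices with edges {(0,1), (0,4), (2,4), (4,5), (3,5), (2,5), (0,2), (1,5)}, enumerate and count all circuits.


A circuit in a graphic matroid = edge set of a simple cycle.
G has 6 vertices and 8 edges.
Enumerating all minimal edge subsets forming cycles...
Total circuits found: 7.

7


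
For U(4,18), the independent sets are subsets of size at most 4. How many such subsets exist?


Independent sets of U(4,18) are all subsets of size <= 4.
Count = C(18,0) + C(18,1) + C(18,2) + C(18,3) + C(18,4)
     = 1 + 18 + 153 + 816 + 3060
     = 4048.

4048


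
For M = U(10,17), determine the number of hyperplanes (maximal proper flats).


Hyperplanes of U(10,17) are flats of rank 9.
In a uniform matroid, these are exactly the (9)-element subsets.
Count = C(17,9) = 17! / (9! * 8!) = 24310.

24310


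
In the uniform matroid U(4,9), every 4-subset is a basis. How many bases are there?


Bases of U(4,9) are all 4-element subsets of the 9-element ground set.
Number of bases = C(9,4).
C(9,4) = (9 * 8 * 7 * 6) / (1 * 2 * 3 * 4) = 126.

126


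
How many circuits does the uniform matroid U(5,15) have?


In U(5,15), circuits are the (6)-element subsets.
Any set of 6 elements is dependent, and removing any one element gives
an independent set of size 5, so it is a minimal dependent set.
Number of circuits = C(15,6) = 15! / (6! * 9!) = 5005.

5005


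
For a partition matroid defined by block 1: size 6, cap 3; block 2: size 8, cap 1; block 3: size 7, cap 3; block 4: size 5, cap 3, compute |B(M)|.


A basis picks exactly ci elements from block i.
Number of bases = product of C(|Si|, ci).
= C(6,3) * C(8,1) * C(7,3) * C(5,3)
= 20 * 8 * 35 * 10
= 56000.

56000


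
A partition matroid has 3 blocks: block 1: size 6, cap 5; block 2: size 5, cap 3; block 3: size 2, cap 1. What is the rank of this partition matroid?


Rank of a partition matroid = sum of min(|Si|, ci) for each block.
= min(6,5) + min(5,3) + min(2,1)
= 5 + 3 + 1
= 9.

9


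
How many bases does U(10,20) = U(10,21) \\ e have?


Deleting e from U(10,21) gives U(10,20) since n > r.
Bases of U(10,20) = (20 choose 10) = 184756.

184756


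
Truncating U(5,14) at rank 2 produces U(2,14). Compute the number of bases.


Truncating U(5,14) to rank 2 gives U(2,14).
Bases of U(2,14) are all 2-element subsets of 14 elements.
Number of bases = C(14,2) = 14! / (2! * 12!) = 91.

91


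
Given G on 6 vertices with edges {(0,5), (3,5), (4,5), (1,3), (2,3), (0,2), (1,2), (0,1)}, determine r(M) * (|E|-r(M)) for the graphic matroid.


r(M) = |V| - c = 6 - 1 = 5.
nullity = |E| - r(M) = 8 - 5 = 3.
Product = 5 * 3 = 15.

15


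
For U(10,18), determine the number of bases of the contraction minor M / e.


Contracting e from U(10,18) gives U(9,17).
Bases of U(9,17) = (17 choose 9) = 24310.

24310


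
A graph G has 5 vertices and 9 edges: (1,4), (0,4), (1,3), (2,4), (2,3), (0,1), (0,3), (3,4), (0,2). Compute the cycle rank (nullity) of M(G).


Cycle rank (nullity) = |E| - r(M) = |E| - (|V| - c).
|E| = 9, |V| = 5, c = 1.
Nullity = 9 - (5 - 1) = 9 - 4 = 5.

5


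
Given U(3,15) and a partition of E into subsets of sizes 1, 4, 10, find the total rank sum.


r(Ai) = min(|Ai|, 3) for each part.
Sum = min(1,3) + min(4,3) + min(10,3)
    = 1 + 3 + 3
    = 7.

7


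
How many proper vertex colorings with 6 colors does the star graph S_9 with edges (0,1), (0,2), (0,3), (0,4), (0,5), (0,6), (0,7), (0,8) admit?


P(tree, k) = k * (k-1)^(8) for any tree on 9 vertices.
P(6) = 6 * 5^8 = 6 * 390625 = 2343750.

2343750


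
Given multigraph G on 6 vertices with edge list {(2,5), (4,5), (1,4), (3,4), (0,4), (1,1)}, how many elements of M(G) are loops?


In a graphic matroid, a loop is a self-loop edge (u,u) with rank 0.
Examining all 6 edges for self-loops...
Self-loops found: (1,1)
Number of loops = 1.

1


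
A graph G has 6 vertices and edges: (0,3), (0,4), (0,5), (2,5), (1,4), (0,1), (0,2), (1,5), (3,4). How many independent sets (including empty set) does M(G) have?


An independent set in a graphic matroid is an acyclic edge subset.
G has 6 vertices and 9 edges.
Enumerate all 2^9 = 512 subsets, checking for acyclicity.
Total independent sets = 280.

280


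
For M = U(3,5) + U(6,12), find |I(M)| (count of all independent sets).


For a direct sum, |I(M1+M2)| = |I(M1)| * |I(M2)|.
|I(U(3,5))| = sum C(5,k) for k=0..3 = 26.
|I(U(6,12))| = sum C(12,k) for k=0..6 = 2510.
Total = 26 * 2510 = 65260.

65260


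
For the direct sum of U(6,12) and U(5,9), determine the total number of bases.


Bases of a direct sum M1 + M2: |B| = |B(M1)| * |B(M2)|.
|B(U(6,12))| = C(12,6) = 924.
|B(U(5,9))| = C(9,5) = 126.
Total bases = 924 * 126 = 116424.

116424


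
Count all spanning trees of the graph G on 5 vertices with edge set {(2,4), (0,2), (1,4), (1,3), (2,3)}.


By Kirchhoff's matrix tree theorem, the number of spanning trees equals
the determinant of any cofactor of the Laplacian matrix L.
G has 5 vertices and 5 edges.
Computing the (4 x 4) cofactor determinant gives 4.

4
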